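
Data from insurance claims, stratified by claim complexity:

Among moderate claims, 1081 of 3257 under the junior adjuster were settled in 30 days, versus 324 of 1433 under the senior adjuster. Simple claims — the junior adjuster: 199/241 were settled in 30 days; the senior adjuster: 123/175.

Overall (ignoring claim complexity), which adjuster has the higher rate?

the junior adjuster

Moderate: the junior adjuster 1081/3257 = 33.2%, the senior adjuster 324/1433 = 22.6% → the junior adjuster
Simple: the junior adjuster 199/241 = 82.6%, the senior adjuster 123/175 = 70.3% → the junior adjuster
Overall: the junior adjuster 1280/3498 = 36.6%, the senior adjuster 447/1608 = 27.8% → the junior adjuster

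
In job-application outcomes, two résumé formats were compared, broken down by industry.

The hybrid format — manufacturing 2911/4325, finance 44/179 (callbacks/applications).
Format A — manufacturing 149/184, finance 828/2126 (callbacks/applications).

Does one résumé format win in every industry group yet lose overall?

Manufacturing: the hybrid format 2911/4325 = 67.3%, Format A 149/184 = 81.0% → Format A
Finance: the hybrid format 44/179 = 24.6%, Format A 828/2126 = 38.9% → Format A
Overall: the hybrid format 2955/4504 = 65.6%, Format A 977/2310 = 42.3% → the hybrid format
Format A wins each industry group but the hybrid format wins overall — the comparison reverses. Format A's applications skew toward finance, which has a lower base rate.

Yes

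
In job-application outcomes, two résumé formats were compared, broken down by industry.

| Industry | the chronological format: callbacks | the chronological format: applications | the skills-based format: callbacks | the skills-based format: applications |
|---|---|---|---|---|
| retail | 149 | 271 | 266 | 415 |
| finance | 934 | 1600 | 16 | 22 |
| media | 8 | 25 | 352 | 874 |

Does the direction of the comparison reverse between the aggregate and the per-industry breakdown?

Retail: the chronological format 149/271 = 55.0%, the skills-based format 266/415 = 64.1% → the skills-based format
Finance: the chronological format 934/1600 = 58.4%, the skills-based format 16/22 = 72.7% → the skills-based format
Media: the chronological format 8/25 = 32.0%, the skills-based format 352/874 = 40.3% → the skills-based format
Overall: the chronological format 1091/1896 = 57.5%, the skills-based format 634/1311 = 48.4% → the chronological format
The skills-based format wins each industry group but the chronological format wins overall — the comparison reverses. The skills-based format's applications skew toward media, which has a lower base rate.

Yes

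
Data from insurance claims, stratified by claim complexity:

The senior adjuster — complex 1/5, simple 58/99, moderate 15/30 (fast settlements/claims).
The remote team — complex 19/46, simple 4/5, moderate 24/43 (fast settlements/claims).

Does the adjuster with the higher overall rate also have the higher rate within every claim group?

No

Complex: the senior adjuster 1/5 = 20.0%, the remote team 19/46 = 41.3% → the remote team
Simple: the senior adjuster 58/99 = 58.6%, the remote team 4/5 = 80.0% → the remote team
Moderate: the senior adjuster 15/30 = 50.0%, the remote team 24/43 = 55.8% → the remote team
Overall: the senior adjuster 74/134 = 55.2%, the remote team 47/94 = 50.0% → the senior adjuster
The remote team wins each claim group but the senior adjuster wins overall — the comparison reverses. The remote team's claims skew toward complex, which has a lower base rate.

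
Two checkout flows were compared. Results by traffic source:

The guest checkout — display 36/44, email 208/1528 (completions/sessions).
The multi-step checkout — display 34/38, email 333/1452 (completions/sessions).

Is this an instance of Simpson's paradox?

Display: the guest checkout 36/44 = 81.8%, the multi-step checkout 34/38 = 89.5% → the multi-step checkout
Email: the guest checkout 208/1528 = 13.6%, the multi-step checkout 333/1452 = 22.9% → the multi-step checkout
Overall: the guest checkout 244/1572 = 15.5%, the multi-step checkout 367/1490 = 24.6% → the multi-step checkout
The multi-step checkout wins overall and in every traffic group — no reversal.

No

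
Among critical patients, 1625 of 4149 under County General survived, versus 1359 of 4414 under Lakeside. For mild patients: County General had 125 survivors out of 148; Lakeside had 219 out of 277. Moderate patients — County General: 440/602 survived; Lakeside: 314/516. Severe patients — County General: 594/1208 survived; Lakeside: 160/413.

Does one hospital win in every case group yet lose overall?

No

Critical: County General 1625/4149 = 39.2%, Lakeside 1359/4414 = 30.8% → County General
Mild: County General 125/148 = 84.5%, Lakeside 219/277 = 79.1% → County General
Moderate: County General 440/602 = 73.1%, Lakeside 314/516 = 60.9% → County General
Severe: County General 594/1208 = 49.2%, Lakeside 160/413 = 38.7% → County General
Overall: County General 2784/6107 = 45.6%, Lakeside 2052/5620 = 36.5% → County General
County General wins overall and in every case group — no reversal.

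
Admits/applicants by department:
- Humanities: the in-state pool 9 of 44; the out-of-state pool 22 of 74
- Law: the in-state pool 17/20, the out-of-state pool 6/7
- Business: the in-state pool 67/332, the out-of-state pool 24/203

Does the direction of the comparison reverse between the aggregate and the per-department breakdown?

Humanities: the in-state pool 9/44 = 20.5%, the out-of-state pool 22/74 = 29.7% → the out-of-state pool
Law: the in-state pool 17/20 = 85.0%, the out-of-state pool 6/7 = 85.7% → the out-of-state pool
Business: the in-state pool 67/332 = 20.2%, the out-of-state pool 24/203 = 11.8% → the in-state pool
Overall: the in-state pool 93/396 = 23.5%, the out-of-state pool 52/284 = 18.3% → the in-state pool
Neither sweeps: the in-state pool wins 1 of 3 groups, the out-of-state pool wins 2. The in-state pool wins overall but not every group — no Simpson reversal.

No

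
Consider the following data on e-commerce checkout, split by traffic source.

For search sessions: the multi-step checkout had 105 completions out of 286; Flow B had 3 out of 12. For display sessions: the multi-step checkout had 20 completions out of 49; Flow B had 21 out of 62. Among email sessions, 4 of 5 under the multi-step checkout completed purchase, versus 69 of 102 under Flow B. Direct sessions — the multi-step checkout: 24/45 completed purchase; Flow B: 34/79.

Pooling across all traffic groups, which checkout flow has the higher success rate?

Search: the multi-step checkout 105/286 = 36.7%, Flow B 3/12 = 25.0% → the multi-step checkout
Display: the multi-step checkout 20/49 = 40.8%, Flow B 21/62 = 33.9% → the multi-step checkout
Email: the multi-step checkout 4/5 = 80.0%, Flow B 69/102 = 67.6% → the multi-step checkout
Direct: the multi-step checkout 24/45 = 53.3%, Flow B 34/79 = 43.0% → the multi-step checkout
Overall: the multi-step checkout 153/385 = 39.7%, Flow B 127/255 = 49.8% → Flow B
(The multi-step checkout wins every traffic group but Flow B wins overall — the multi-step checkout's sessions skew toward the low-rate search group.)

Flow B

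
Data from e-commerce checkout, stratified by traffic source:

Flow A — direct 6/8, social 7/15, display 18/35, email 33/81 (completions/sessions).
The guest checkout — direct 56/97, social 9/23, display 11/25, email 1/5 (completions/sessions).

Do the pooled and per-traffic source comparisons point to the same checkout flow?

No

Direct: Flow A 6/8 = 75.0%, the guest checkout 56/97 = 57.7% → Flow A
Social: Flow A 7/15 = 46.7%, the guest checkout 9/23 = 39.1% → Flow A
Display: Flow A 18/35 = 51.4%, the guest checkout 11/25 = 44.0% → Flow A
Email: Flow A 33/81 = 40.7%, the guest checkout 1/5 = 20.0% → Flow A
Overall: Flow A 64/139 = 46.0%, the guest checkout 77/150 = 51.3% → the guest checkout
Flow A wins each traffic group but the guest checkout wins overall — the comparison reverses. Flow A's sessions skew toward email, which has a lower base rate.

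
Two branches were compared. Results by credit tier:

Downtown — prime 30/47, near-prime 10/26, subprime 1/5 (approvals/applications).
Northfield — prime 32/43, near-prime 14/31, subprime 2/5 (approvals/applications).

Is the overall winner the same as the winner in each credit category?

Prime: Downtown 30/47 = 63.8%, Northfield 32/43 = 74.4% → Northfield
Near-prime: Downtown 10/26 = 38.5%, Northfield 14/31 = 45.2% → Northfield
Subprime: Downtown 1/5 = 20.0%, Northfield 2/5 = 40.0% → Northfield
Overall: Downtown 41/78 = 52.6%, Northfield 48/79 = 60.8% → Northfield
Northfield wins overall and in every credit group — no reversal.

Yes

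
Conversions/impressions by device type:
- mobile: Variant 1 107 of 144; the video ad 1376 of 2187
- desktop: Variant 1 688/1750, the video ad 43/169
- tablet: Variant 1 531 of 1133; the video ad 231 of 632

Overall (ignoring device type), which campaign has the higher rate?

the video ad

Mobile: Variant 1 107/144 = 74.3%, the video ad 1376/2187 = 62.9% → Variant 1
Desktop: Variant 1 688/1750 = 39.3%, the video ad 43/169 = 25.4% → Variant 1
Tablet: Variant 1 531/1133 = 46.9%, the video ad 231/632 = 36.6% → Variant 1
Overall: Variant 1 1326/3027 = 43.8%, the video ad 1650/2988 = 55.2% → the video ad
(Variant 1 wins every device group but the video ad wins overall — Variant 1's impressions skew toward the low-rate desktop group.)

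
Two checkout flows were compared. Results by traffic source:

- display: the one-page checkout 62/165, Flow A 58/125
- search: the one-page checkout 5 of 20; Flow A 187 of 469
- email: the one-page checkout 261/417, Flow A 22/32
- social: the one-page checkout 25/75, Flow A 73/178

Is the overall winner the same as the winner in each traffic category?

No

Display: the one-page checkout 62/165 = 37.6%, Flow A 58/125 = 46.4% → Flow A
Search: the one-page checkout 5/20 = 25.0%, Flow A 187/469 = 39.9% → Flow A
Email: the one-page checkout 261/417 = 62.6%, Flow A 22/32 = 68.8% → Flow A
Social: the one-page checkout 25/75 = 33.3%, Flow A 73/178 = 41.0% → Flow A
Overall: the one-page checkout 353/677 = 52.1%, Flow A 340/804 = 42.3% → the one-page checkout
Flow A wins each traffic group but the one-page checkout wins overall — the comparison reverses. Flow A's sessions skew toward search, which has a lower base rate.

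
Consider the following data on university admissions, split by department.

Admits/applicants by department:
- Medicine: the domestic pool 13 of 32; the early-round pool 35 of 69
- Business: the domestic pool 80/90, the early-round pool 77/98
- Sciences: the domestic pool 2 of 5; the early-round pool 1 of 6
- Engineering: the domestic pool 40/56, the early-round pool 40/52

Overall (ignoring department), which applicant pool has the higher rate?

Medicine: the domestic pool 13/32 = 40.6%, the early-round pool 35/69 = 50.7% → the early-round pool
Business: the domestic pool 80/90 = 88.9%, the early-round pool 77/98 = 78.6% → the domestic pool
Sciences: the domestic pool 2/5 = 40.0%, the early-round pool 1/6 = 16.7% → the domestic pool
Engineering: the domestic pool 40/56 = 71.4%, the early-round pool 40/52 = 76.9% → the early-round pool
Overall: the domestic pool 135/183 = 73.8%, the early-round pool 153/225 = 68.0% → the domestic pool
(Neither sweeps every department group, but the domestic pool has the higher pooled rate.)

the domestic pool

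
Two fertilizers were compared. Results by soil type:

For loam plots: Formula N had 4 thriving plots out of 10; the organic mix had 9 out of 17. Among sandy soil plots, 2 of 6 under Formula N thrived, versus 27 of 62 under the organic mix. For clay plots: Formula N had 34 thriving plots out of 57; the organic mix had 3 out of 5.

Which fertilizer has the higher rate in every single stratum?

Loam: Formula N 4/10 = 40.0%, the organic mix 9/17 = 52.9% → the organic mix
Sandy soil: Formula N 2/6 = 33.3%, the organic mix 27/62 = 43.5% → the organic mix
Clay: Formula N 34/57 = 59.6%, the organic mix 3/5 = 60.0% → the organic mix
The organic mix has the higher rate in all 3 groups.

the organic mix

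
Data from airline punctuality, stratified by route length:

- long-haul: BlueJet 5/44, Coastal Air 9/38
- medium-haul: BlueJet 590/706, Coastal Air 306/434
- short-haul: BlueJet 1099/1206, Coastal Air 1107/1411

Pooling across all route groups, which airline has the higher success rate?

BlueJet

Long-haul: BlueJet 5/44 = 11.4%, Coastal Air 9/38 = 23.7% → Coastal Air
Medium-haul: BlueJet 590/706 = 83.6%, Coastal Air 306/434 = 70.5% → BlueJet
Short-haul: BlueJet 1099/1206 = 91.1%, Coastal Air 1107/1411 = 78.5% → BlueJet
Overall: BlueJet 1694/1956 = 86.6%, Coastal Air 1422/1883 = 75.5% → BlueJet
(Neither sweeps every route group, but BlueJet has the higher pooled rate.)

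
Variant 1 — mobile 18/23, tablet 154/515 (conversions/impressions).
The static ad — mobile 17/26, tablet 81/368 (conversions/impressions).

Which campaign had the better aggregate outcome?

Variant 1

Mobile: Variant 1 18/23 = 78.3%, the static ad 17/26 = 65.4% → Variant 1
Tablet: Variant 1 154/515 = 29.9%, the static ad 81/368 = 22.0% → Variant 1
Overall: Variant 1 172/538 = 32.0%, the static ad 98/394 = 24.9% → Variant 1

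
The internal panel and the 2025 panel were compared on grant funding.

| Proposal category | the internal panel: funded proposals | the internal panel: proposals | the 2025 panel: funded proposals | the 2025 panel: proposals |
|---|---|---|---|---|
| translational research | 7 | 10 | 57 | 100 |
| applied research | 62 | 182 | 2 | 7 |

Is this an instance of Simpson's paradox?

Yes

Translational research: the internal panel 7/10 = 70.0%, the 2025 panel 57/100 = 57.0% → the internal panel
Applied research: the internal panel 62/182 = 34.1%, the 2025 panel 2/7 = 28.6% → the internal panel
Overall: the internal panel 69/192 = 35.9%, the 2025 panel 59/107 = 55.1% → the 2025 panel
The internal panel wins each proposal group but the 2025 panel wins overall — the comparison reverses. The internal panel's proposals skew toward applied research, which has a lower base rate.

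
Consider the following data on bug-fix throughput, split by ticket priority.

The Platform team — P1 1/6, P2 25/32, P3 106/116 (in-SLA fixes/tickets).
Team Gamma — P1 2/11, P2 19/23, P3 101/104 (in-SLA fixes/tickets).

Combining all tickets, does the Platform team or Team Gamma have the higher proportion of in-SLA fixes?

Team Gamma

P1: the Platform team 1/6 = 16.7%, Team Gamma 2/11 = 18.2% → Team Gamma
P2: the Platform team 25/32 = 78.1%, Team Gamma 19/23 = 82.6% → Team Gamma
P3: the Platform team 106/116 = 91.4%, Team Gamma 101/104 = 97.1% → Team Gamma
Overall: the Platform team 132/154 = 85.7%, Team Gamma 122/138 = 88.4% → Team Gamma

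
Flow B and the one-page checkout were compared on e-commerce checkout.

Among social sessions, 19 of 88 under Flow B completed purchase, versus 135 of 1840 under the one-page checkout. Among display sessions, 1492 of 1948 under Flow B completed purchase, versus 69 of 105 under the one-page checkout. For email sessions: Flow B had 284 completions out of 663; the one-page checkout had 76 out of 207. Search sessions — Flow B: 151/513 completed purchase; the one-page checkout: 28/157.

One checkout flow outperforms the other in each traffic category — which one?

Flow B

Social: Flow B 19/88 = 21.6%, the one-page checkout 135/1840 = 7.3% → Flow B
Display: Flow B 1492/1948 = 76.6%, the one-page checkout 69/105 = 65.7% → Flow B
Email: Flow B 284/663 = 42.8%, the one-page checkout 76/207 = 36.7% → Flow B
Search: Flow B 151/513 = 29.4%, the one-page checkout 28/157 = 17.8% → Flow B
Flow B has the higher rate in all 4 groups.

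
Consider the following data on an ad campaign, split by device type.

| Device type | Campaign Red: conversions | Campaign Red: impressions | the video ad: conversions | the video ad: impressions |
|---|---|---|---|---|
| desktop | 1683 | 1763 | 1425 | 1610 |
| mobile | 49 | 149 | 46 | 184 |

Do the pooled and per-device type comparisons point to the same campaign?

Desktop: Campaign Red 1683/1763 = 95.5%, the video ad 1425/1610 = 88.5% → Campaign Red
Mobile: Campaign Red 49/149 = 32.9%, the video ad 46/184 = 25.0% → Campaign Red
Overall: Campaign Red 1732/1912 = 90.6%, the video ad 1471/1794 = 82.0% → Campaign Red
Campaign Red wins overall and in every device group — no reversal.

Yes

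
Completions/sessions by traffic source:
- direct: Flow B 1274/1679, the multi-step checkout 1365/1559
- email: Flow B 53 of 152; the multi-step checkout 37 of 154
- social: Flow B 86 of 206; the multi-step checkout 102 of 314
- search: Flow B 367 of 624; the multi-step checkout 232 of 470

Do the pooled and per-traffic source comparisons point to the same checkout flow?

No

Direct: Flow B 1274/1679 = 75.9%, the multi-step checkout 1365/1559 = 87.6% → the multi-step checkout
Email: Flow B 53/152 = 34.9%, the multi-step checkout 37/154 = 24.0% → Flow B
Social: Flow B 86/206 = 41.7%, the multi-step checkout 102/314 = 32.5% → Flow B
Search: Flow B 367/624 = 58.8%, the multi-step checkout 232/470 = 49.4% → Flow B
Overall: Flow B 1780/2661 = 66.9%, the multi-step checkout 1736/2497 = 69.5% → the multi-step checkout
Neither sweeps: Flow B wins 3 of 4 groups, the multi-step checkout wins 1. The multi-step checkout wins overall but not every group — no Simpson reversal.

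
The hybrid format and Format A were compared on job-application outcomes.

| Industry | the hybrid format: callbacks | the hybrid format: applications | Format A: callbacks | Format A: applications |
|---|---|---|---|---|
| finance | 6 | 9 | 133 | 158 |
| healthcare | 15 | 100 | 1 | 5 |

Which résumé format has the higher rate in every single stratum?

Finance: the hybrid format 6/9 = 66.7%, Format A 133/158 = 84.2% → Format A
Healthcare: the hybrid format 15/100 = 15.0%, Format A 1/5 = 20.0% → Format A
Format A has the higher rate in both groups.

Format A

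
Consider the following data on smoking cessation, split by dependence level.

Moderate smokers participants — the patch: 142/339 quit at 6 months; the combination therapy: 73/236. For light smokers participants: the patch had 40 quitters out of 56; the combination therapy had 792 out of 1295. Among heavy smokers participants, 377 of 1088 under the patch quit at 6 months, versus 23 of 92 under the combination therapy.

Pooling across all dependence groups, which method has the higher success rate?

Moderate smokers: the patch 142/339 = 41.9%, the combination therapy 73/236 = 30.9% → the patch
Light smokers: the patch 40/56 = 71.4%, the combination therapy 792/1295 = 61.2% → the patch
Heavy smokers: the patch 377/1088 = 34.7%, the combination therapy 23/92 = 25.0% → the patch
Overall: the patch 559/1483 = 37.7%, the combination therapy 888/1623 = 54.7% → the combination therapy
(The patch wins every dependence group but the combination therapy wins overall — the patch's participants skew toward the low-rate heavy smokers group.)

the combination therapy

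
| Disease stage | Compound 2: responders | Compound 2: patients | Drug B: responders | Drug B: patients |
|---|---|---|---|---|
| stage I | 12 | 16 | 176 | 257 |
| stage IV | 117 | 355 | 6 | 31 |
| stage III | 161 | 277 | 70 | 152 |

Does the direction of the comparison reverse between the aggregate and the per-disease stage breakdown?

Yes

Stage I: Compound 2 12/16 = 75.0%, Drug B 176/257 = 68.5% → Compound 2
Stage IV: Compound 2 117/355 = 33.0%, Drug B 6/31 = 19.4% → Compound 2
Stage III: Compound 2 161/277 = 58.1%, Drug B 70/152 = 46.1% → Compound 2
Overall: Compound 2 290/648 = 44.8%, Drug B 252/440 = 57.3% → Drug B
Compound 2 wins each disease group but Drug B wins overall — the comparison reverses. Compound 2's patients skew toward stage IV, which has a lower base rate.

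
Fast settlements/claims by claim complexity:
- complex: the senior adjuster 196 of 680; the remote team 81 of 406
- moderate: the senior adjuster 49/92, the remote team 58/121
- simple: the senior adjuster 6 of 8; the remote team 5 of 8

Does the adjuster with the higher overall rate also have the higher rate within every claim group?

Complex: the senior adjuster 196/680 = 28.8%, the remote team 81/406 = 20.0% → the senior adjuster
Moderate: the senior adjuster 49/92 = 53.3%, the remote team 58/121 = 47.9% → the senior adjuster
Simple: the senior adjuster 6/8 = 75.0%, the remote team 5/8 = 62.5% → the senior adjuster
Overall: the senior adjuster 251/780 = 32.2%, the remote team 144/535 = 26.9% → the senior adjuster
The senior adjuster wins overall and in every claim group — no reversal.

Yes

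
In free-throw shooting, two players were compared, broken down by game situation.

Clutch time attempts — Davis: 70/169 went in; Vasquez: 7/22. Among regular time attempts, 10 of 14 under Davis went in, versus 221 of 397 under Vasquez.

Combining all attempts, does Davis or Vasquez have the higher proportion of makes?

Clutch time: Davis 70/169 = 41.4%, Vasquez 7/22 = 31.8% → Davis
Regular time: Davis 10/14 = 71.4%, Vasquez 221/397 = 55.7% → Davis
Overall: Davis 80/183 = 43.7%, Vasquez 228/419 = 54.4% → Vasquez
(Davis wins every game group but Vasquez wins overall — Davis's attempts skew toward the low-rate clutch time group.)

Vasquez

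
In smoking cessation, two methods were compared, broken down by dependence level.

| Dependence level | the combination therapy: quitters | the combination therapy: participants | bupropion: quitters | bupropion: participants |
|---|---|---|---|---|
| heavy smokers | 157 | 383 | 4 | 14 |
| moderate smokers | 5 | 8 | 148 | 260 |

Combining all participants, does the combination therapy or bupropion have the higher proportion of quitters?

Heavy smokers: the combination therapy 157/383 = 41.0%, bupropion 4/14 = 28.6% → the combination therapy
Moderate smokers: the combination therapy 5/8 = 62.5%, bupropion 148/260 = 56.9% → the combination therapy
Overall: the combination therapy 162/391 = 41.4%, bupropion 152/274 = 55.5% → bupropion
(The combination therapy wins every dependence group but bupropion wins overall — the combination therapy's participants skew toward the low-rate heavy smokers group.)

bupropion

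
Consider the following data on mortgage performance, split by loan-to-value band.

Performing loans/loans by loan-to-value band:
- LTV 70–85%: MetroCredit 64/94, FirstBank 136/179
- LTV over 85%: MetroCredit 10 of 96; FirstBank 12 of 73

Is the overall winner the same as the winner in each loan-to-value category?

Yes

LTV 70–85%: MetroCredit 64/94 = 68.1%, FirstBank 136/179 = 76.0% → FirstBank
LTV over 85%: MetroCredit 10/96 = 10.4%, FirstBank 12/73 = 16.4% → FirstBank
Overall: MetroCredit 74/190 = 38.9%, FirstBank 148/252 = 58.7% → FirstBank
FirstBank wins overall and in every loan-to-value group — no reversal.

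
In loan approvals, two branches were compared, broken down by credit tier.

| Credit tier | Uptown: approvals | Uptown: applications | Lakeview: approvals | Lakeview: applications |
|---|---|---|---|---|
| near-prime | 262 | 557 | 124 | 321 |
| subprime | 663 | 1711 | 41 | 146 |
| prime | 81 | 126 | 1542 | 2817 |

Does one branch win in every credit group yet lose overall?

Near-prime: Uptown 262/557 = 47.0%, Lakeview 124/321 = 38.6% → Uptown
Subprime: Uptown 663/1711 = 38.7%, Lakeview 41/146 = 28.1% → Uptown
Prime: Uptown 81/126 = 64.3%, Lakeview 1542/2817 = 54.7% → Uptown
Overall: Uptown 1006/2394 = 42.0%, Lakeview 1707/3284 = 52.0% → Lakeview
Uptown wins each credit group but Lakeview wins overall — the comparison reverses. Uptown's applications skew toward subprime, which has a lower base rate.

Yes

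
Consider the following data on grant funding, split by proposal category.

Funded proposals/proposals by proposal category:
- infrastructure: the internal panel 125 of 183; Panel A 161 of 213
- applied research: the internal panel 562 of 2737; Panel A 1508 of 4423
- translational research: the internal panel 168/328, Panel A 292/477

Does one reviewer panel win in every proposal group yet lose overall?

Infrastructure: the internal panel 125/183 = 68.3%, Panel A 161/213 = 75.6% → Panel A
Applied research: the internal panel 562/2737 = 20.5%, Panel A 1508/4423 = 34.1% → Panel A
Translational research: the internal panel 168/328 = 51.2%, Panel A 292/477 = 61.2% → Panel A
Overall: the internal panel 855/3248 = 26.3%, Panel A 1961/5113 = 38.4% → Panel A
Panel A wins overall and in every proposal group — no reversal.

No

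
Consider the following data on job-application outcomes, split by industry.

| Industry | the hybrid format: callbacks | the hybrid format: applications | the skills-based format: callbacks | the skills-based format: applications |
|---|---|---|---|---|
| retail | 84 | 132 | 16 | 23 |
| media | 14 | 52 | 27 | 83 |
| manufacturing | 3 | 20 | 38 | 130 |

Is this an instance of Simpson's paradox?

Retail: the hybrid format 84/132 = 63.6%, the skills-based format 16/23 = 69.6% → the skills-based format
Media: the hybrid format 14/52 = 26.9%, the skills-based format 27/83 = 32.5% → the skills-based format
Manufacturing: the hybrid format 3/20 = 15.0%, the skills-based format 38/130 = 29.2% → the skills-based format
Overall: the hybrid format 101/204 = 49.5%, the skills-based format 81/236 = 34.3% → the hybrid format
The skills-based format wins each industry group but the hybrid format wins overall — the comparison reverses. The skills-based format's applications skew toward manufacturing, which has a lower base rate.

Yes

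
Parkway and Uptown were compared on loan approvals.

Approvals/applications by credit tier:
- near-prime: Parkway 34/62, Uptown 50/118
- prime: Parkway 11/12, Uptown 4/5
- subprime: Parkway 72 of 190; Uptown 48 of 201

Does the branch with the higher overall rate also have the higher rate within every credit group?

Yes

Near-prime: Parkway 34/62 = 54.8%, Uptown 50/118 = 42.4% → Parkway
Prime: Parkway 11/12 = 91.7%, Uptown 4/5 = 80.0% → Parkway
Subprime: Parkway 72/190 = 37.9%, Uptown 48/201 = 23.9% → Parkway
Overall: Parkway 117/264 = 44.3%, Uptown 102/324 = 31.5% → Parkway
Parkway wins overall and in every credit group — no reversal.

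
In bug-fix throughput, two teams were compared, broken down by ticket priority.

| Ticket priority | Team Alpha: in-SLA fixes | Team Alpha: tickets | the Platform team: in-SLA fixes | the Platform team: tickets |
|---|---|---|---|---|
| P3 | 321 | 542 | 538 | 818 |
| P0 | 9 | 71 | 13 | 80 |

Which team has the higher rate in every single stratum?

the Platform team

P3: Team Alpha 321/542 = 59.2%, the Platform team 538/818 = 65.8% → the Platform team
P0: Team Alpha 9/71 = 12.7%, the Platform team 13/80 = 16.2% → the Platform team
The Platform team has the higher rate in both groups.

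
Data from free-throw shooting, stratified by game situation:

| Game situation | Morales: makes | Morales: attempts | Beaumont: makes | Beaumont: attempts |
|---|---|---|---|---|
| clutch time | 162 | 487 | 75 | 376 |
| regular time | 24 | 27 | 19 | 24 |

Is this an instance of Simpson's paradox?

No

Clutch time: Morales 162/487 = 33.3%, Beaumont 75/376 = 19.9% → Morales
Regular time: Morales 24/27 = 88.9%, Beaumont 19/24 = 79.2% → Morales
Overall: Morales 186/514 = 36.2%, Beaumont 94/400 = 23.5% → Morales
Morales wins overall and in every game group — no reversal.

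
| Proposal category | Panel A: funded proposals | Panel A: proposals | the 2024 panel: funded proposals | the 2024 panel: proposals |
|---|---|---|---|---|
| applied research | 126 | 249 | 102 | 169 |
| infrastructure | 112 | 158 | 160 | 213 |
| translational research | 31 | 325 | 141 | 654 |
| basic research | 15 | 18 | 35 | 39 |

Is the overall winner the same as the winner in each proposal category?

Applied research: Panel A 126/249 = 50.6%, the 2024 panel 102/169 = 60.4% → the 2024 panel
Infrastructure: Panel A 112/158 = 70.9%, the 2024 panel 160/213 = 75.1% → the 2024 panel
Translational research: Panel A 31/325 = 9.5%, the 2024 panel 141/654 = 21.6% → the 2024 panel
Basic research: Panel A 15/18 = 83.3%, the 2024 panel 35/39 = 89.7% → the 2024 panel
Overall: Panel A 284/750 = 37.9%, the 2024 panel 438/1075 = 40.7% → the 2024 panel
The 2024 panel wins overall and in every proposal group — no reversal.

Yes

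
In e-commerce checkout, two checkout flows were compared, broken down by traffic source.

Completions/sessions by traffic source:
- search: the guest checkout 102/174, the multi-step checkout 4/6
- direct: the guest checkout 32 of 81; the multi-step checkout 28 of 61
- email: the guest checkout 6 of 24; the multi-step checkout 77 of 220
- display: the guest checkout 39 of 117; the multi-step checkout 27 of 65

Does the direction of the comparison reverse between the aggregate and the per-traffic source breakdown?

Yes

Search: the guest checkout 102/174 = 58.6%, the multi-step checkout 4/6 = 66.7% → the multi-step checkout
Direct: the guest checkout 32/81 = 39.5%, the multi-step checkout 28/61 = 45.9% → the multi-step checkout
Email: the guest checkout 6/24 = 25.0%, the multi-step checkout 77/220 = 35.0% → the multi-step checkout
Display: the guest checkout 39/117 = 33.3%, the multi-step checkout 27/65 = 41.5% → the multi-step checkout
Overall: the guest checkout 179/396 = 45.2%, the multi-step checkout 136/352 = 38.6% → the guest checkout
The multi-step checkout wins each traffic group but the guest checkout wins overall — the comparison reverses. The multi-step checkout's sessions skew toward email, which has a lower base rate.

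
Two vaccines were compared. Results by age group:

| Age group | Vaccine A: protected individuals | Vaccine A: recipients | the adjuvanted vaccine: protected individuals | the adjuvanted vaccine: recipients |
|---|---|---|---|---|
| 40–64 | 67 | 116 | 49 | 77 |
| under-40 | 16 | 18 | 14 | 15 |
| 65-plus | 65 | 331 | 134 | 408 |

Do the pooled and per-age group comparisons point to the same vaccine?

Yes

40–64: Vaccine A 67/116 = 57.8%, the adjuvanted vaccine 49/77 = 63.6% → the adjuvanted vaccine
Under-40: Vaccine A 16/18 = 88.9%, the adjuvanted vaccine 14/15 = 93.3% → the adjuvanted vaccine
65-plus: Vaccine A 65/331 = 19.6%, the adjuvanted vaccine 134/408 = 32.8% → the adjuvanted vaccine
Overall: Vaccine A 148/465 = 31.8%, the adjuvanted vaccine 197/500 = 39.4% → the adjuvanted vaccine
The adjuvanted vaccine wins overall and in every age group — no reversal.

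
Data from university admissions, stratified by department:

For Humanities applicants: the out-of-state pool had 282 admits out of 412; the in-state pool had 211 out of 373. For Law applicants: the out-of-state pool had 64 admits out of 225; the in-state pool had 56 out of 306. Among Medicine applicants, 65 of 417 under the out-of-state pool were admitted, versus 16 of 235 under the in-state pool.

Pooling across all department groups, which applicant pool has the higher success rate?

Humanities: the out-of-state pool 282/412 = 68.4%, the in-state pool 211/373 = 56.6% → the out-of-state pool
Law: the out-of-state pool 64/225 = 28.4%, the in-state pool 56/306 = 18.3% → the out-of-state pool
Medicine: the out-of-state pool 65/417 = 15.6%, the in-state pool 16/235 = 6.8% → the out-of-state pool
Overall: the out-of-state pool 411/1054 = 39.0%, the in-state pool 283/914 = 31.0% → the out-of-state pool

the out-of-state pool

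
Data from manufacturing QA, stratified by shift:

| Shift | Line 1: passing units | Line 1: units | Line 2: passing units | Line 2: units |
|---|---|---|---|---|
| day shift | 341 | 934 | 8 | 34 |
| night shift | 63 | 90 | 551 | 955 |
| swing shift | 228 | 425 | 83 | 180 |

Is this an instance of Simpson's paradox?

Day shift: Line 1 341/934 = 36.5%, Line 2 8/34 = 23.5% → Line 1
Night shift: Line 1 63/90 = 70.0%, Line 2 551/955 = 57.7% → Line 1
Swing shift: Line 1 228/425 = 53.6%, Line 2 83/180 = 46.1% → Line 1
Overall: Line 1 632/1449 = 43.6%, Line 2 642/1169 = 54.9% → Line 2
Line 1 wins each shift group but Line 2 wins overall — the comparison reverses. Line 1's units skew toward day shift, which has a lower base rate.

Yes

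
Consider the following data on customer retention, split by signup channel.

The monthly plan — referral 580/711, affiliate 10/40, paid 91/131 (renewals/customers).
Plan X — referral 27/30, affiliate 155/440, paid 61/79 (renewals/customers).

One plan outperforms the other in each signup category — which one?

Plan X

Referral: the monthly plan 580/711 = 81.6%, Plan X 27/30 = 90.0% → Plan X
Affiliate: the monthly plan 10/40 = 25.0%, Plan X 155/440 = 35.2% → Plan X
Paid: the monthly plan 91/131 = 69.5%, Plan X 61/79 = 77.2% → Plan X
Plan X has the higher rate in all 3 groups.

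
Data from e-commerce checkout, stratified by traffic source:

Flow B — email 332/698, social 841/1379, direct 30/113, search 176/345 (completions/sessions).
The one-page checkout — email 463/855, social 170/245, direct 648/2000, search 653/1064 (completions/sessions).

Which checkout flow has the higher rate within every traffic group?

the one-page checkout

Email: Flow B 332/698 = 47.6%, the one-page checkout 463/855 = 54.2% → the one-page checkout
Social: Flow B 841/1379 = 61.0%, the one-page checkout 170/245 = 69.4% → the one-page checkout
Direct: Flow B 30/113 = 26.5%, the one-page checkout 648/2000 = 32.4% → the one-page checkout
Search: Flow B 176/345 = 51.0%, the one-page checkout 653/1064 = 61.4% → the one-page checkout
The one-page checkout has the higher rate in all 4 groups.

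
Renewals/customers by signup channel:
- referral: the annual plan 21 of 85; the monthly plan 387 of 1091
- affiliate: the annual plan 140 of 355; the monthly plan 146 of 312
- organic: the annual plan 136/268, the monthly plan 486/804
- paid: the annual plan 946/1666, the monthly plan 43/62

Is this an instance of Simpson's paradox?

Referral: the annual plan 21/85 = 24.7%, the monthly plan 387/1091 = 35.5% → the monthly plan
Affiliate: the annual plan 140/355 = 39.4%, the monthly plan 146/312 = 46.8% → the monthly plan
Organic: the annual plan 136/268 = 50.7%, the monthly plan 486/804 = 60.4% → the monthly plan
Paid: the annual plan 946/1666 = 56.8%, the monthly plan 43/62 = 69.4% → the monthly plan
Overall: the annual plan 1243/2374 = 52.4%, the monthly plan 1062/2269 = 46.8% → the annual plan
The monthly plan wins each signup group but the annual plan wins overall — the comparison reverses. The monthly plan's customers skew toward referral, which has a lower base rate.

Yes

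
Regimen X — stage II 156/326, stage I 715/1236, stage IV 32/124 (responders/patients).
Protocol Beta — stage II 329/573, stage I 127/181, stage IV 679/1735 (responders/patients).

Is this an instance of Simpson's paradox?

Stage II: Regimen X 156/326 = 47.9%, Protocol Beta 329/573 = 57.4% → Protocol Beta
Stage I: Regimen X 715/1236 = 57.8%, Protocol Beta 127/181 = 70.2% → Protocol Beta
Stage IV: Regimen X 32/124 = 25.8%, Protocol Beta 679/1735 = 39.1% → Protocol Beta
Overall: Regimen X 903/1686 = 53.6%, Protocol Beta 1135/2489 = 45.6% → Regimen X
Protocol Beta wins each disease group but Regimen X wins overall — the comparison reverses. Protocol Beta's patients skew toward stage IV, which has a lower base rate.

Yes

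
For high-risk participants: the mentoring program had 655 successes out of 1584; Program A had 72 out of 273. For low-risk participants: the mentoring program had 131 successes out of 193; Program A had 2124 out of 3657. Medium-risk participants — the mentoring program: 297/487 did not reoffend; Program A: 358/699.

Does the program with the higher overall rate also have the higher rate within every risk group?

High-risk: the mentoring program 655/1584 = 41.4%, Program A 72/273 = 26.4% → the mentoring program
Low-risk: the mentoring program 131/193 = 67.9%, Program A 2124/3657 = 58.1% → the mentoring program
Medium-risk: the mentoring program 297/487 = 61.0%, Program A 358/699 = 51.2% → the mentoring program
Overall: the mentoring program 1083/2264 = 47.8%, Program A 2554/4629 = 55.2% → Program A
The mentoring program wins each risk group but Program A wins overall — the comparison reverses. The mentoring program's participants skew toward high-risk, which has a lower base rate.

No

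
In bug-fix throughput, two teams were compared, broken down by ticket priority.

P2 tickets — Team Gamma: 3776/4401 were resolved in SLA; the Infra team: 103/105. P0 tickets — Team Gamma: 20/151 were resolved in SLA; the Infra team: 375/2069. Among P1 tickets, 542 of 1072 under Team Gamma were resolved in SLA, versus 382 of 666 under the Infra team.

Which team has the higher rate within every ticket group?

P2: Team Gamma 3776/4401 = 85.8%, the Infra team 103/105 = 98.1% → the Infra team
P0: Team Gamma 20/151 = 13.2%, the Infra team 375/2069 = 18.1% → the Infra team
P1: Team Gamma 542/1072 = 50.6%, the Infra team 382/666 = 57.4% → the Infra team
The Infra team has the higher rate in all 3 groups.

the Infra team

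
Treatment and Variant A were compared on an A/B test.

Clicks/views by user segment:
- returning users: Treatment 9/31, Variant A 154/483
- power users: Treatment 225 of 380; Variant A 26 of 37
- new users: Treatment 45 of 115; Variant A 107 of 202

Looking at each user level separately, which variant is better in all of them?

Variant A

Returning users: Treatment 9/31 = 29.0%, Variant A 154/483 = 31.9% → Variant A
Power users: Treatment 225/380 = 59.2%, Variant A 26/37 = 70.3% → Variant A
New users: Treatment 45/115 = 39.1%, Variant A 107/202 = 53.0% → Variant A
Variant A has the higher rate in all 3 groups.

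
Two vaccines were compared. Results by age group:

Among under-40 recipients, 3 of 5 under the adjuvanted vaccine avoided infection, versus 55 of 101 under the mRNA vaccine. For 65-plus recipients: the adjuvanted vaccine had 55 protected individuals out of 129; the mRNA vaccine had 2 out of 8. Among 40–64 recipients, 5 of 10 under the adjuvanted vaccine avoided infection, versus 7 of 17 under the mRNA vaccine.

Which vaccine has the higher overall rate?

Under-40: the adjuvanted vaccine 3/5 = 60.0%, the mRNA vaccine 55/101 = 54.5% → the adjuvanted vaccine
65-plus: the adjuvanted vaccine 55/129 = 42.6%, the mRNA vaccine 2/8 = 25.0% → the adjuvanted vaccine
40–64: the adjuvanted vaccine 5/10 = 50.0%, the mRNA vaccine 7/17 = 41.2% → the adjuvanted vaccine
Overall: the adjuvanted vaccine 63/144 = 43.8%, the mRNA vaccine 64/126 = 50.8% → the mRNA vaccine
(The adjuvanted vaccine wins every age group but the mRNA vaccine wins overall — the adjuvanted vaccine's recipients skew toward the low-rate 65-plus group.)

the mRNA vaccine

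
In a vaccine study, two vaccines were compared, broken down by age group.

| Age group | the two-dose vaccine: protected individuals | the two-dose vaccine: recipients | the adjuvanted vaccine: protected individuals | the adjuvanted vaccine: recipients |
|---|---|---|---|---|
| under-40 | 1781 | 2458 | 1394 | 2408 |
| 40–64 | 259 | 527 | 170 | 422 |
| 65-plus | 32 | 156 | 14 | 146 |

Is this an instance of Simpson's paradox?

No

Under-40: the two-dose vaccine 1781/2458 = 72.5%, the adjuvanted vaccine 1394/2408 = 57.9% → the two-dose vaccine
40–64: the two-dose vaccine 259/527 = 49.1%, the adjuvanted vaccine 170/422 = 40.3% → the two-dose vaccine
65-plus: the two-dose vaccine 32/156 = 20.5%, the adjuvanted vaccine 14/146 = 9.6% → the two-dose vaccine
Overall: the two-dose vaccine 2072/3141 = 66.0%, the adjuvanted vaccine 1578/2976 = 53.0% → the two-dose vaccine
The two-dose vaccine wins overall and in every age group — no reversal.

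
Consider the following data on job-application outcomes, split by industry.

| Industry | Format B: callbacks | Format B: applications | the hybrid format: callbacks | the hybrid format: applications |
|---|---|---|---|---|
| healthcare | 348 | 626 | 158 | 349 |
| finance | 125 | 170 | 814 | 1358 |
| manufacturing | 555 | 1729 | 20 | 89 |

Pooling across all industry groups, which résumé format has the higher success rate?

the hybrid format

Healthcare: Format B 348/626 = 55.6%, the hybrid format 158/349 = 45.3% → Format B
Finance: Format B 125/170 = 73.5%, the hybrid format 814/1358 = 59.9% → Format B
Manufacturing: Format B 555/1729 = 32.1%, the hybrid format 20/89 = 22.5% → Format B
Overall: Format B 1028/2525 = 40.7%, the hybrid format 992/1796 = 55.2% → the hybrid format
(Format B wins every industry group but the hybrid format wins overall — Format B's applications skew toward the low-rate manufacturing group.)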